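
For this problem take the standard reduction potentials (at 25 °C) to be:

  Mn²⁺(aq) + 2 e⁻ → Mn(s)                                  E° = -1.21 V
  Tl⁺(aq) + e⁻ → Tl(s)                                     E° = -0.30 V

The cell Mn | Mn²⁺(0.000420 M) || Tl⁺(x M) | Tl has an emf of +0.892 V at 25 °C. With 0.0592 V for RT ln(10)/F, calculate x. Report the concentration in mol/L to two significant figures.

0.010 M

Tl⁺/Tl is the cathode, Mn²⁺/Mn the anode: E°cell = +0.91 V, n = 2.
Overall reaction: 2 Tl⁺(aq) + Mn(s) → 2 Tl(s) + Mn²⁺(aq); Q = [Mn²⁺]^1/[Tl⁺]^2.
From E = E° − (0.0592/n) log Q: log Q = (E° − E)·n/0.0592 = (+0.91 − (+0.892))·2/0.0592 = 0.6081.
So 2·log[Tl⁺] = 1·log(0.00042) − log Q = -3.3768 − (0.6081) = -3.9849; log[Tl⁺] = -3.9849 / 2 = -1.9925; [Tl⁺] = 10^(-1.9925) ≈ 0.010 M.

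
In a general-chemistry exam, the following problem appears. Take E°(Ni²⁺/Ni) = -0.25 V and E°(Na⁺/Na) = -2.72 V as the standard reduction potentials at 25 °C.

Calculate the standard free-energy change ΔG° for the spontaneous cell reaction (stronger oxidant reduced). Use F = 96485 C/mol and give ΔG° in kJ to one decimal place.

Ni²⁺/Ni (E° = -0.25 V) is the cathode; Na⁺/Na (E° = -2.72 V) is the anode, so E°cell = +2.47 V.
Balancing electrons gives n = 2 (lcm of 2 and 1).
ΔG° = −nFE° = −(2)(96485)(+2.47) = -476,636 J = -476.6 kJ.

-476.6 kJ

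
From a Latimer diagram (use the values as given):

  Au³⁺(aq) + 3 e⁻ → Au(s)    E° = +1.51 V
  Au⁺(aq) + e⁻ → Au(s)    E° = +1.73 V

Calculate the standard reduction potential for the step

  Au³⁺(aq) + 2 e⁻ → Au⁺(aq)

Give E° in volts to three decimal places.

Sequential free energies add, so n₃E°₃ = n₁E°₁ + n₂E°₂.
With n₃ = 3, and the known step contributing 1×(+1.73) V, the unknown satisfies 2·E° = 3×(+1.51) − 1×(+1.73) = +2.800.
E° = +2.800 / 2 = +1.400 V.

+1.400 V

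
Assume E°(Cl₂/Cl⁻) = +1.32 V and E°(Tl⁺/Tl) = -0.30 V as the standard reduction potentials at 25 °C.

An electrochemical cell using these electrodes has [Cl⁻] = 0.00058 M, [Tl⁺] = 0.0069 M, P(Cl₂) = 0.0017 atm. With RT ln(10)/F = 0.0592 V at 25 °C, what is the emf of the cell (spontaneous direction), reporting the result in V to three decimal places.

Cl₂/Cl⁻ is the cathode (higher E°), Tl⁺/Tl the anode: E°cell = +1.32 − (-0.30) = +1.62 V, n = 2.
Overall: Cl₂(g) + 2 Tl(s) → 2 Cl⁻(aq) + 2 Tl⁺(aq)
Q = [Cl⁻]^2·[Tl⁺]^2 / (P(Cl₂)); log Q = -8.026.
E = E° − (0.0592/n) log Q = +1.62 − (0.0592/2)(-8.026) = +1.858 V.

+1.858 V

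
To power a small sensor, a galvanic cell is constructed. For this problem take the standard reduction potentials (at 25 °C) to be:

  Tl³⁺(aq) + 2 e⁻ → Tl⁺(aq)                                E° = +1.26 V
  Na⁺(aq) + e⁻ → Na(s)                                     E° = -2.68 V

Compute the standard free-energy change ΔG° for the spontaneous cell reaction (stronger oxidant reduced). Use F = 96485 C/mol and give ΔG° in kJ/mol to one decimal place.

Tl³⁺/Tl⁺ (E° = +1.26 V) is the cathode; Na⁺/Na (E° = -2.68 V) is the anode, so E°cell = +3.94 V.
Balancing electrons gives n = 2 (lcm of 2 and 1).
ΔG° = −nFE° = −(2)(96485)(+3.94) = -760,302 J = -760.3 kJ/mol.

-760.3 kJ/mol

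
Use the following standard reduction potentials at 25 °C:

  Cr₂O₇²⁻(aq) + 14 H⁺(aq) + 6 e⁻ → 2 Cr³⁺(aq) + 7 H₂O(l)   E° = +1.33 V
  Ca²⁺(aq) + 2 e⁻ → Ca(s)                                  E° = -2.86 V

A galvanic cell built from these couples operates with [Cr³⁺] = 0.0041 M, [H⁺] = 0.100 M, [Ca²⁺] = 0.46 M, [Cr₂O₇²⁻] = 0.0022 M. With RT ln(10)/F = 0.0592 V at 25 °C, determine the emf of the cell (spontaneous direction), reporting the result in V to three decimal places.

Cr₂O₇²⁻/Cr³⁺ is the cathode (higher E°), Ca²⁺/Ca the anode: E°cell = +1.33 − (-2.86) = +4.19 V, n = 6.
Overall: Cr₂O₇²⁻(aq) + 14 H⁺(aq) + 3 Ca(s) → 2 Cr³⁺(aq) + 7 H₂O(l) + 3 Ca²⁺(aq)
Q = [Cr³⁺]^2·[Ca²⁺]^3 / ([Cr₂O₇²⁻]·[H⁺]^14); log Q = 10.871.
E = E° − (0.0592/n) log Q = +4.19 − (0.0592/6)(10.871) = +4.083 V.

+4.083 V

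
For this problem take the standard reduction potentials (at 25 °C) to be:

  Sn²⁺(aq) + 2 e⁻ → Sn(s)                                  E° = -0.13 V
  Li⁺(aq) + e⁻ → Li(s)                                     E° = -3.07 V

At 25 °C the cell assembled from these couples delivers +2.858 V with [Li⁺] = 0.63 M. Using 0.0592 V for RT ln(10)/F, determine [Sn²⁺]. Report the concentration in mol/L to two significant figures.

Sn²⁺/Sn is the cathode, Li⁺/Li the anode: E°cell = +2.94 V, n = 2.
Overall reaction: Sn²⁺(aq) + 2 Li(s) → Sn(s) + 2 Li⁺(aq); Q = [Li⁺]^2/[Sn²⁺]^1.
From E = E° − (0.0592/n) log Q: log Q = (E° − E)·n/0.0592 = (+2.94 − (+2.858))·2/0.0592 = 2.7703.
So 1·log[Sn²⁺] = 2·log(0.63) − log Q = -0.4013 − (2.7703) = -3.1716; [Sn²⁺] = 10^(-3.1716) ≈ 0.00067 M.

0.00067 M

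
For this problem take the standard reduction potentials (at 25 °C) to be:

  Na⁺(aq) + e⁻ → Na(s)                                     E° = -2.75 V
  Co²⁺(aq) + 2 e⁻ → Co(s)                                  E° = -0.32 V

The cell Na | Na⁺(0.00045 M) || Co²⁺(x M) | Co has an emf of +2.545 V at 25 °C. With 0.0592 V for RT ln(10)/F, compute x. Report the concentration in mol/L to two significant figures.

0.0016 M

Co²⁺/Co is the cathode, Na⁺/Na the anode: E°cell = +2.43 V, n = 2.
Overall reaction: Co²⁺(aq) + 2 Na(s) → Co(s) + 2 Na⁺(aq); Q = [Na⁺]^2/[Co²⁺]^1.
From E = E° − (0.0592/n) log Q: log Q = (E° − E)·n/0.0592 = (+2.43 − (+2.545))·2/0.0592 = -3.8851.
So 1·log[Co²⁺] = 2·log(0.00045) − log Q = -6.6936 − (-3.8851) = -2.8085; [Co²⁺] = 10^(-2.8085) ≈ 0.0016 M.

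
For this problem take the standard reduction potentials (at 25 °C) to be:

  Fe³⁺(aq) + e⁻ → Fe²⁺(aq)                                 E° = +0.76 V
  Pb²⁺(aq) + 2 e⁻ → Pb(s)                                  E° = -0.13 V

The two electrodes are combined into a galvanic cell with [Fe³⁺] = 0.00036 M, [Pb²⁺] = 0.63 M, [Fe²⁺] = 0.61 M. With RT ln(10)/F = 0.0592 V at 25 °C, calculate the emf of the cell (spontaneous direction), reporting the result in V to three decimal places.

Fe³⁺/Fe²⁺ is the cathode (higher E°), Pb²⁺/Pb the anode: E°cell = +0.76 − (-0.13) = +0.89 V, n = 2.
Overall: 2 Fe³⁺(aq) + Pb(s) → 2 Fe²⁺(aq) + Pb²⁺(aq)
Q = [Fe²⁺]^2·[Pb²⁺] / ([Fe³⁺]^2); log Q = 6.257.
E = E° − (0.0592/n) log Q = +0.89 − (0.0592/2)(6.257) = +0.705 V.

+0.705 V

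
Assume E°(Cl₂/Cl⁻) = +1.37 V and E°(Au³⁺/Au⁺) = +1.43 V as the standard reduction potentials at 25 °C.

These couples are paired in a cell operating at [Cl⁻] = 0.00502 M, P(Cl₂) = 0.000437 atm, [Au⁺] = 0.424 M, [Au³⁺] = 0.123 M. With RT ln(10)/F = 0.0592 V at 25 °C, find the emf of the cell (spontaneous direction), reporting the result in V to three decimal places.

Au³⁺/Au⁺ is the cathode (higher E°), Cl₂/Cl⁻ the anode: E°cell = +1.43 − (+1.37) = +0.06 V, n = 2.
Overall: Au³⁺(aq) + 2 Cl⁻(aq) → Au⁺(aq) + Cl₂(g)
Q = [Au⁺]·P(Cl₂) / ([Au³⁺]·[Cl⁻]^2); log Q = 1.777.
E = E° − (0.0592/n) log Q = +0.06 − (0.0592/2)(1.777) = +0.007 V.

+0.007 V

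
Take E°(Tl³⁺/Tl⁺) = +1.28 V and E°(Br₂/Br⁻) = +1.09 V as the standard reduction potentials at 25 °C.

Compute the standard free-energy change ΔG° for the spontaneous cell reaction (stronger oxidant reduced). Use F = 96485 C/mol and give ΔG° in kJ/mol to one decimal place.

Tl³⁺/Tl⁺ (E° = +1.28 V) is the cathode; Br₂/Br⁻ (E° = +1.09 V) is the anode, so E°cell = +0.19 V.
Balancing electrons gives n = 2 (lcm of 2 and 2).
ΔG° = −nFE° = −(2)(96485)(+0.19) = -36,664 J = -36.7 kJ/mol.

-36.7 kJ/mol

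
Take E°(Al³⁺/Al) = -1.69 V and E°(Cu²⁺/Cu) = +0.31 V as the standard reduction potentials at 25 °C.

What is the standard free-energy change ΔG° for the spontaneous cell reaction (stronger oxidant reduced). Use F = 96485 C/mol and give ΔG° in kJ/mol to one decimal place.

Cu²⁺/Cu (E° = +0.31 V) is the cathode; Al³⁺/Al (E° = -1.69 V) is the anode, so E°cell = +2.00 V.
Balancing electrons gives n = 6 (lcm of 2 and 3).
ΔG° = −nFE° = −(6)(96485)(+2.00) = -1,157,820 J = -1157.8 kJ/mol.

-1157.8 kJ/mol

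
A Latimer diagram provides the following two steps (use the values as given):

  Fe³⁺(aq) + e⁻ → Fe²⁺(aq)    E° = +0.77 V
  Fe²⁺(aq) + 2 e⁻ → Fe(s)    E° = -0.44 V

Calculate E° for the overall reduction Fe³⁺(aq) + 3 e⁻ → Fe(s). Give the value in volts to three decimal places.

Adding the free-energy changes (−nFE°) of the two steps gives −n₃FE°₃ = −n₁FE°₁ − n₂FE°₂.
E°₃ = (1×+0.77 + 2×-0.44) / 3 = (-0.110) / 3 = -0.037 V.

-0.037 V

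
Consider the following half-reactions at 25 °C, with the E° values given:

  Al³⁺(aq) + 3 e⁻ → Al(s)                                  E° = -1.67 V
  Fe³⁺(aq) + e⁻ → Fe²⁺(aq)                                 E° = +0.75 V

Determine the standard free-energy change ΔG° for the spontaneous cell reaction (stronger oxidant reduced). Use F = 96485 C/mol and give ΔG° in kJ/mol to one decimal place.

-700.5 kJ/mol

Fe³⁺/Fe²⁺ (E° = +0.75 V) is the cathode; Al³⁺/Al (E° = -1.67 V) is the anode, so E°cell = +2.42 V.
Balancing electrons gives n = 3 (lcm of 1 and 3).
ΔG° = −nFE° = −(3)(96485)(+2.42) = -700,481 J = -700.5 kJ/mol.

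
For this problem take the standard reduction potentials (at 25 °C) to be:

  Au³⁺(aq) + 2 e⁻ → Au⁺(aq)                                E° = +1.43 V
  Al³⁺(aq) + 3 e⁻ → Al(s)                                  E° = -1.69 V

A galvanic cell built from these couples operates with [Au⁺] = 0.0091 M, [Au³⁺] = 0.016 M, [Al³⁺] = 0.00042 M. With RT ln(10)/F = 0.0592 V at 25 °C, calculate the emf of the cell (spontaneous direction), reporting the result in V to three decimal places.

+3.194 V

Au³⁺/Au⁺ is the cathode (higher E°), Al³⁺/Al the anode: E°cell = +1.43 − (-1.69) = +3.12 V, n = 6.
Overall: 3 Au³⁺(aq) + 2 Al(s) → 3 Au⁺(aq) + 2 Al³⁺(aq)
Q = [Au⁺]^3·[Al³⁺]^2 / ([Au³⁺]^3); log Q = -7.489.
E = E° − (0.0592/n) log Q = +3.12 − (0.0592/6)(-7.489) = +3.194 V.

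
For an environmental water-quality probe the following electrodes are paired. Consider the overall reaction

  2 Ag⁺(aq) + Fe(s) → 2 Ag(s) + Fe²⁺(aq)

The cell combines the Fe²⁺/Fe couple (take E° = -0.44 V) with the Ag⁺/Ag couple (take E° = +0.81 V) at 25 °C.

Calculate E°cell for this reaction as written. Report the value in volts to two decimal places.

+1.25 V

The Ag⁺/Ag couple has the higher reduction potential, so it is the cathode; Fe²⁺/Fe is oxidised at the anode.
E°cell = E°(cathode) − E°(anode) = (+0.81) − (-0.44) = +1.25 V.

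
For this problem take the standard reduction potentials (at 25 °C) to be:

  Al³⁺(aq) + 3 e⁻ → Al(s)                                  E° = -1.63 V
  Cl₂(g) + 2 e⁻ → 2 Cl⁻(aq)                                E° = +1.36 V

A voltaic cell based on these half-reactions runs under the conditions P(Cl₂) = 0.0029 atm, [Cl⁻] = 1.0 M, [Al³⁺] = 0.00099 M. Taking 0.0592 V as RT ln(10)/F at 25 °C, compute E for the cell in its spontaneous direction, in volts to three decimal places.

Cl₂/Cl⁻ is the cathode (higher E°), Al³⁺/Al the anode: E°cell = +1.36 − (-1.63) = +2.99 V, n = 6.
Overall: 3 Cl₂(g) + 2 Al(s) → 6 Cl⁻(aq) + 2 Al³⁺(aq)
Q = [Cl⁻]^6·[Al³⁺]^2 / (P(Cl₂)^3); log Q = 1.604.
E = E° − (0.0592/n) log Q = +2.99 − (0.0592/6)(1.604) = +2.974 V.

+2.974 V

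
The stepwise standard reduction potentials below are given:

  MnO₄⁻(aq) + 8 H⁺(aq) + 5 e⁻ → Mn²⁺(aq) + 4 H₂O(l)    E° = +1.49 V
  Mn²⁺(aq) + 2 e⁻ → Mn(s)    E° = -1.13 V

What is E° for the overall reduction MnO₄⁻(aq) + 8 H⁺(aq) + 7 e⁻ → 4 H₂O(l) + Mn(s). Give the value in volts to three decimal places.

+0.741 V

Standard free energies of sequential steps add: ΔG°₃ = ΔG°₁ + ΔG°₂, so n₃E°₃ = n₁E°₁ + n₂E°₂.
E°₃ = (5×+1.49 + 2×-1.13) / 7 = (+5.190) / 7 = +0.741 V.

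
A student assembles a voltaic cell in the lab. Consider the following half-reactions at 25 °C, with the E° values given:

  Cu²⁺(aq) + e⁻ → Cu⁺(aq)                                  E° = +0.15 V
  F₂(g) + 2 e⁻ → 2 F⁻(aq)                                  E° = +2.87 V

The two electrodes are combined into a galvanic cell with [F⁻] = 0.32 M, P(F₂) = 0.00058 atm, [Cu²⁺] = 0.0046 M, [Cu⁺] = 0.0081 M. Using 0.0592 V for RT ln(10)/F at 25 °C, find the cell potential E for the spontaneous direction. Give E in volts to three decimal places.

F₂/F⁻ is the cathode (higher E°), Cu²⁺/Cu⁺ the anode: E°cell = +2.87 − (+0.15) = +2.72 V, n = 2.
Overall: F₂(g) + 2 Cu⁺(aq) → 2 F⁻(aq) + 2 Cu²⁺(aq)
Q = [F⁻]^2·[Cu²⁺]^2 / (P(F₂)·[Cu⁺]^2); log Q = 1.755.
E = E° − (0.0592/n) log Q = +2.72 − (0.0592/2)(1.755) = +2.668 V.

+2.668 V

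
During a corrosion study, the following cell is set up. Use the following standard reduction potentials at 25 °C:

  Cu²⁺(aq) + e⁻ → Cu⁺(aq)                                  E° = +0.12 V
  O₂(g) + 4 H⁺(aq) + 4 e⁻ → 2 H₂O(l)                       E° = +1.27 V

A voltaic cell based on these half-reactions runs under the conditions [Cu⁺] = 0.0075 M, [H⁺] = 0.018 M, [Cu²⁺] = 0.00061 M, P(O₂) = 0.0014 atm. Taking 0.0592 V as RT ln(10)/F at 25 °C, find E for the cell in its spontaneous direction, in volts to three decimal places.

O₂/H₂O is the cathode (higher E°), Cu²⁺/Cu⁺ the anode: E°cell = +1.27 − (+0.12) = +1.15 V, n = 4.
Overall: O₂(g) + 4 H⁺(aq) + 4 Cu⁺(aq) → 2 H₂O(l) + 4 Cu²⁺(aq)
Q = [Cu²⁺]^4 / (P(O₂)·[H⁺]^4·[Cu⁺]^4); log Q = 5.474.
E = E° − (0.0592/n) log Q = +1.15 − (0.0592/4)(5.474) = +1.069 V.

+1.069 V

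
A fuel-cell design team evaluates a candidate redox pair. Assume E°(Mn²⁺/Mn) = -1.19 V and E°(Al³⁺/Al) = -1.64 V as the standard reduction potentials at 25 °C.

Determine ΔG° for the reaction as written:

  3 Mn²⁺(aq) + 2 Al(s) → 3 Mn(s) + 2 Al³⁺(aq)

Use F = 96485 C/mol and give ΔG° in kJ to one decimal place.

-260.5 kJ

As written, Mn²⁺/Mn is reduced (cathode) and Al³⁺/Al is oxidised (anode), so E°cell = (-1.19) − (-1.64) = +0.45 V.
Balancing electrons gives n = 6.
ΔG° = −nFE° = −(6)(96485)(+0.45) = -260,510 J = -260.5 kJ.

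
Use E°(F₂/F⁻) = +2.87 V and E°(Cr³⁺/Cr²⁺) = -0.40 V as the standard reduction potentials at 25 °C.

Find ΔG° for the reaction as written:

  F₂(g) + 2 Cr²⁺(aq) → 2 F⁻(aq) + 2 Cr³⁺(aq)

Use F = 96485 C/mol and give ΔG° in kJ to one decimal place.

As written, F₂/F⁻ is reduced (cathode) and Cr³⁺/Cr²⁺ is oxidised (anode), so E°cell = (+2.87) − (-0.40) = +3.27 V.
Balancing electrons gives n = 2.
ΔG° = −nFE° = −(2)(96485)(+3.27) = -631,012 J = -631.0 kJ.

-631.0 kJ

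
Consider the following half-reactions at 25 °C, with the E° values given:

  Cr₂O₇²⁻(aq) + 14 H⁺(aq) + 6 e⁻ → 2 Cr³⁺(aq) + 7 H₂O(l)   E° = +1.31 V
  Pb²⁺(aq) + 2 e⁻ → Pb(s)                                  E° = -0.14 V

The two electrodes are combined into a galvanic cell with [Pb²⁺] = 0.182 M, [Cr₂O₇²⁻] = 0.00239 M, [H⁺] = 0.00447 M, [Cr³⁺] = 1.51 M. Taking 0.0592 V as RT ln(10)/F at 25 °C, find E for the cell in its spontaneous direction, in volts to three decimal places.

+1.118 V

Cr₂O₇²⁻/Cr³⁺ is the cathode (higher E°), Pb²⁺/Pb the anode: E°cell = +1.31 − (-0.14) = +1.45 V, n = 6.
Overall: Cr₂O₇²⁻(aq) + 14 H⁺(aq) + 3 Pb(s) → 2 Cr³⁺(aq) + 7 H₂O(l) + 3 Pb²⁺(aq)
Q = [Cr³⁺]^2·[Pb²⁺]^3 / ([Cr₂O₇²⁻]·[H⁺]^14); log Q = 33.655.
E = E° − (0.0592/n) log Q = +1.45 − (0.0592/6)(33.655) = +1.118 V.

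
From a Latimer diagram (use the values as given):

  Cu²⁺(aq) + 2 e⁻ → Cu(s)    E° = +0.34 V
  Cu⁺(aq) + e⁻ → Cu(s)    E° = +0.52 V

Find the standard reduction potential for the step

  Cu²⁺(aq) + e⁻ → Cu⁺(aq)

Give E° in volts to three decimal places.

+0.160 V

Sequential free energies add, so n₃E°₃ = n₁E°₁ + n₂E°₂.
With n₃ = 2, and the known step contributing 1×(+0.52) V, the unknown satisfies 1·E° = 2×(+0.34) − 1×(+0.52) = +0.160.
E° = +0.160 / 1 = +0.160 V.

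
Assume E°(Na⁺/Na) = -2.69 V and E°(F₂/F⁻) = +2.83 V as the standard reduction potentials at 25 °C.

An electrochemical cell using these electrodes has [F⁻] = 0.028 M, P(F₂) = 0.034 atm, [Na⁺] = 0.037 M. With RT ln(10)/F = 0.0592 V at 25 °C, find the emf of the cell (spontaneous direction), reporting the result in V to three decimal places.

+5.653 V

F₂/F⁻ is the cathode (higher E°), Na⁺/Na the anode: E°cell = +2.83 − (-2.69) = +5.52 V, n = 2.
Overall: F₂(g) + 2 Na(s) → 2 F⁻(aq) + 2 Na⁺(aq)
Q = [F⁻]^2·[Na⁺]^2 / (P(F₂)); log Q = -4.501.
E = E° − (0.0592/n) log Q = +5.52 − (0.0592/2)(-4.501) = +5.653 V.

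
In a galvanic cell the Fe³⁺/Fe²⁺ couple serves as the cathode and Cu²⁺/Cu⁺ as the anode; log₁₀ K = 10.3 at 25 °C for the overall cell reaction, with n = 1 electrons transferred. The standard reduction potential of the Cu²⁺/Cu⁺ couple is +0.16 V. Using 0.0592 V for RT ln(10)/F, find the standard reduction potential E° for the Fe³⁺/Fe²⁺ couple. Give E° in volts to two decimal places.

E°cell = (0.0592/n)·log K = (0.0592/1)(10.3) = +0.610 V.
Since Fe³⁺/Fe²⁺ is the cathode and Cu²⁺/Cu⁺ the anode, E°cell = E°(Fe³⁺/Fe²⁺) − E°(Cu²⁺/Cu⁺).
So E°(Fe³⁺/Fe²⁺) = E°cell + E°(Cu²⁺/Cu⁺) = +0.610 + (+0.16) = +0.77 V.

+0.77 V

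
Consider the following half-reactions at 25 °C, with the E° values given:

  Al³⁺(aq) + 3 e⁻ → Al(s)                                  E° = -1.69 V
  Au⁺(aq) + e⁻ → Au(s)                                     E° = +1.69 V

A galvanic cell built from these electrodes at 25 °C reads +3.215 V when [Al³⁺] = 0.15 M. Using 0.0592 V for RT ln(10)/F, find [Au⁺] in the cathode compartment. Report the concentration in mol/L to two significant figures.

0.00087 M

Au⁺/Au is the cathode, Al³⁺/Al the anode: E°cell = +3.38 V, n = 3.
Overall reaction: 3 Au⁺(aq) + Al(s) → 3 Au(s) + Al³⁺(aq); Q = [Al³⁺]^1/[Au⁺]^3.
From E = E° − (0.0592/n) log Q: log Q = (E° − E)·n/0.0592 = (+3.38 − (+3.215))·3/0.0592 = 8.3615.
So 3·log[Au⁺] = 1·log(0.15) − log Q = -0.8239 − (8.3615) = -9.1854; log[Au⁺] = -9.1854 / 3 = -3.0618; [Au⁺] = 10^(-3.0618) ≈ 0.00087 M.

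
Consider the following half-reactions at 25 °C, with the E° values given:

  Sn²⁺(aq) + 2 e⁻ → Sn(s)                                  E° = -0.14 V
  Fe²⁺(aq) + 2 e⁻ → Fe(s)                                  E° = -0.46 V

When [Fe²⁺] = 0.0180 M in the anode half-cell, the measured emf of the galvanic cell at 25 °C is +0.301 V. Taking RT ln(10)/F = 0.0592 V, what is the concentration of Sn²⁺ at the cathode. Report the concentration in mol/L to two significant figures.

Sn²⁺/Sn is the cathode, Fe²⁺/Fe the anode: E°cell = +0.32 V, n = 2.
Overall reaction: Sn²⁺(aq) + Fe(s) → Sn(s) + Fe²⁺(aq); Q = [Fe²⁺]^1/[Sn²⁺]^1.
From E = E° − (0.0592/n) log Q: log Q = (E° − E)·n/0.0592 = (+0.32 − (+0.301))·2/0.0592 = 0.6419.
So 1·log[Sn²⁺] = 1·log(0.018) − log Q = -1.7447 − (0.6419) = -2.3866; [Sn²⁺] = 10^(-2.3866) ≈ 0.0041 M.

0.0041 M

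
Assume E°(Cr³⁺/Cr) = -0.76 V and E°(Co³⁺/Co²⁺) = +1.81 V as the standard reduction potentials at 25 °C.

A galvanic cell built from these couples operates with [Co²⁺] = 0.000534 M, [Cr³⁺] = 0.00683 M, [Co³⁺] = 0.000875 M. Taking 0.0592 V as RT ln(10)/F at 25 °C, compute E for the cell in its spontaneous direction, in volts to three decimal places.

+2.625 V

Co³⁺/Co²⁺ is the cathode (higher E°), Cr³⁺/Cr the anode: E°cell = +1.81 − (-0.76) = +2.57 V, n = 3.
Overall: 3 Co³⁺(aq) + Cr(s) → 3 Co²⁺(aq) + Cr³⁺(aq)
Q = [Co²⁺]^3·[Cr³⁺] / ([Co³⁺]^3); log Q = -2.809.
E = E° − (0.0592/n) log Q = +2.57 − (0.0592/3)(-2.809) = +2.625 V.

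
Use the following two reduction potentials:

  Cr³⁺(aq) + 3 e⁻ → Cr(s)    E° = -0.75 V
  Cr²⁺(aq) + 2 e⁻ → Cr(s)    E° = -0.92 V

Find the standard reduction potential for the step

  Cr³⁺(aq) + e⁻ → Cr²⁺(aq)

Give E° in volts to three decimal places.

Sequential free energies add, so n₃E°₃ = n₁E°₁ + n₂E°₂.
With n₃ = 3, and the known step contributing 2×(-0.92) V, the unknown satisfies 1·E° = 3×(-0.75) − 2×(-0.92) = -0.410.
E° = -0.410 / 1 = -0.410 V.

-0.410 V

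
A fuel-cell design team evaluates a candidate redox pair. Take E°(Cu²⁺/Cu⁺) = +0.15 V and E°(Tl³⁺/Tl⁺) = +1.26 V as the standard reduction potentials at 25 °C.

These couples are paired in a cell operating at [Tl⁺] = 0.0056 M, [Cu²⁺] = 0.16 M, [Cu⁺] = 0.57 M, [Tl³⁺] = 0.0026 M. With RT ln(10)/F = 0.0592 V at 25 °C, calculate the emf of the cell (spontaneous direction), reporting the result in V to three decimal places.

+1.133 V

Tl³⁺/Tl⁺ is the cathode (higher E°), Cu²⁺/Cu⁺ the anode: E°cell = +1.26 − (+0.15) = +1.11 V, n = 2.
Overall: Tl³⁺(aq) + 2 Cu⁺(aq) → Tl⁺(aq) + 2 Cu²⁺(aq)
Q = [Tl⁺]·[Cu²⁺]^2 / ([Tl³⁺]·[Cu⁺]^2); log Q = -0.770.
E = E° − (0.0592/n) log Q = +1.11 − (0.0592/2)(-0.770) = +1.133 V.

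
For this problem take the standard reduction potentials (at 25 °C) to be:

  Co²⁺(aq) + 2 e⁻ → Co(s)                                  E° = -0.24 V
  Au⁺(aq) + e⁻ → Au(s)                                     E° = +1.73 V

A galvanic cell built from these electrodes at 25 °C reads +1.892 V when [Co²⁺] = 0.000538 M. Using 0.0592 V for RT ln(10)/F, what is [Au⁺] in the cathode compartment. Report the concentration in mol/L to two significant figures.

Au⁺/Au is the cathode, Co²⁺/Co the anode: E°cell = +1.97 V, n = 2.
Overall reaction: 2 Au⁺(aq) + Co(s) → 2 Au(s) + Co²⁺(aq); Q = [Co²⁺]^1/[Au⁺]^2.
From E = E° − (0.0592/n) log Q: log Q = (E° − E)·n/0.0592 = (+1.97 − (+1.892))·2/0.0592 = 2.6351.
So 2·log[Au⁺] = 1·log(0.000538) − log Q = -3.2692 − (2.6351) = -5.9043; log[Au⁺] = -5.9043 / 2 = -2.9522; [Au⁺] = 10^(-2.9522) ≈ 0.0011 M.

0.0011 M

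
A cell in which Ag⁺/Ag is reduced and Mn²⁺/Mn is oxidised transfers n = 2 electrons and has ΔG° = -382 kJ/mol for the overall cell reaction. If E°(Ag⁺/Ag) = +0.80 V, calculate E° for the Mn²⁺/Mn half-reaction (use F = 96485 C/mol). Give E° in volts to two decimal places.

E°cell = −ΔG°/(nF) = −(-382×10³)/((2)(96485)) = +1.980 V.
Since Ag⁺/Ag is the cathode and Mn²⁺/Mn the anode, E°cell = E°(Ag⁺/Ag) − E°(Mn²⁺/Mn).
So E°(Mn²⁺/Mn) = E°(Ag⁺/Ag) − E°cell = (+0.80) − (+1.980) = -1.18 V.

-1.18 V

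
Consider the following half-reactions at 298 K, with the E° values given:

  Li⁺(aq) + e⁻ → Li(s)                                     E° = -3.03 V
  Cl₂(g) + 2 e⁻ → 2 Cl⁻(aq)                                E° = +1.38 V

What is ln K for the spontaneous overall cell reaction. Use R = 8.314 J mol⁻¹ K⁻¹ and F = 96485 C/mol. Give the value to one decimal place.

Cathode: Cl₂/Cl⁻; anode: Li⁺/Li. E°cell = (+1.38) − (-3.03) = +4.41 V, with n = 2.
ΔG° = −nFE° = −RT ln K, so ln K = nFE°/(RT) = (2)(96485)(+4.41) / ((8.314)(298)) = 343.481.

343.5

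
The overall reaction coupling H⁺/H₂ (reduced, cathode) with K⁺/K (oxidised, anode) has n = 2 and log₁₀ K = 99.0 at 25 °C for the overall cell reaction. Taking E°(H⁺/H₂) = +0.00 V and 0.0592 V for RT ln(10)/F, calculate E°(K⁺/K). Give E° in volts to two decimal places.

-2.93 V

E°cell = (0.0592/n)·log K = (0.0592/2)(99.0) = +2.930 V.
Since H⁺/H₂ is the cathode and K⁺/K the anode, E°cell = E°(H⁺/H₂) − E°(K⁺/K).
So E°(K⁺/K) = E°(H⁺/H₂) − E°cell = (+0.00) − (+2.930) = -2.93 V.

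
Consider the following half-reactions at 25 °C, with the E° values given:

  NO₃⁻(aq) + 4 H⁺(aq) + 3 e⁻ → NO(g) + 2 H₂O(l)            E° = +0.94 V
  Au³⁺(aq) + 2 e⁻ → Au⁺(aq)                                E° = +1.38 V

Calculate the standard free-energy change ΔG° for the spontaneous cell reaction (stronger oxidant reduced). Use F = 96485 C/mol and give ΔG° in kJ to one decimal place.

-254.7 kJ

Au³⁺/Au⁺ (E° = +1.38 V) is the cathode; NO₃⁻/NO (E° = +0.94 V) is the anode, so E°cell = +0.44 V.
Balancing electrons gives n = 6 (lcm of 2 and 3).
ΔG° = −nFE° = −(6)(96485)(+0.44) = -254,720 J = -254.7 kJ.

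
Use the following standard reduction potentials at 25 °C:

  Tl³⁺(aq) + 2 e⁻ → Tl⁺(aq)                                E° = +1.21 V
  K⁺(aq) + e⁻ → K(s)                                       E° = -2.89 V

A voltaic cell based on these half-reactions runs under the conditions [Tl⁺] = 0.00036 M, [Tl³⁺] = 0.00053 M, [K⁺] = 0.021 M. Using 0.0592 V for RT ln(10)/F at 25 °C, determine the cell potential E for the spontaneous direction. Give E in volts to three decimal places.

+4.204 V

Tl³⁺/Tl⁺ is the cathode (higher E°), K⁺/K the anode: E°cell = +1.21 − (-2.89) = +4.10 V, n = 2.
Overall: Tl³⁺(aq) + 2 K(s) → Tl⁺(aq) + 2 K⁺(aq)
Q = [Tl⁺]·[K⁺]^2 / ([Tl³⁺]); log Q = -3.524.
E = E° − (0.0592/n) log Q = +4.10 − (0.0592/2)(-3.524) = +4.204 V.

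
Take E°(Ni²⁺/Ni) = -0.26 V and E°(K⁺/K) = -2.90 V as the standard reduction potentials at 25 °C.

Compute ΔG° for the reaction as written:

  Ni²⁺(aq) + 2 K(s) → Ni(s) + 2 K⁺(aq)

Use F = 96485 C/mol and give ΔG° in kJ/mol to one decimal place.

As written, Ni²⁺/Ni is reduced (cathode) and K⁺/K is oxidised (anode), so E°cell = (-0.26) − (-2.90) = +2.64 V.
Balancing electrons gives n = 2.
ΔG° = −nFE° = −(2)(96485)(+2.64) = -509,441 J = -509.4 kJ/mol.

-509.4 kJ/mol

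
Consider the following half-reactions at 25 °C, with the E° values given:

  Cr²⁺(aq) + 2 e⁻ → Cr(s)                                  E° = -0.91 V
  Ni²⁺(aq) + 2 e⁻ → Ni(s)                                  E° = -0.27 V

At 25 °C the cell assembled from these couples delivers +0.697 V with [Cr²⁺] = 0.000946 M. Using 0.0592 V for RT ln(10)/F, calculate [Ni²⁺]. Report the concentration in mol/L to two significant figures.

0.080 M

Ni²⁺/Ni is the cathode, Cr²⁺/Cr the anode: E°cell = +0.64 V, n = 2.
Overall reaction: Ni²⁺(aq) + Cr(s) → Ni(s) + Cr²⁺(aq); Q = [Cr²⁺]^1/[Ni²⁺]^1.
From E = E° − (0.0592/n) log Q: log Q = (E° − E)·n/0.0592 = (+0.64 − (+0.697))·2/0.0592 = -1.9257.
So 1·log[Ni²⁺] = 1·log(0.000946) − log Q = -3.0241 − (-1.9257) = -1.0984; [Ni²⁺] = 10^(-1.0984) ≈ 0.080 M.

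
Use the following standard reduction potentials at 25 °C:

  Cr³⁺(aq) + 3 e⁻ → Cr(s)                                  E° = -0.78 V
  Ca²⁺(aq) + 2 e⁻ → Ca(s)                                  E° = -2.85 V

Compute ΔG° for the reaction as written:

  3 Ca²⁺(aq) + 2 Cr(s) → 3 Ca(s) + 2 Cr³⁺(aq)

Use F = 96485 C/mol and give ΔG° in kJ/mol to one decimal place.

As written, Ca²⁺/Ca is reduced (cathode) and Cr³⁺/Cr is oxidised (anode), so E°cell = (-2.85) − (-0.78) = -2.07 V.
Balancing electrons gives n = 6.
ΔG° = −nFE° = −(6)(96485)(-2.07) = 1,198,344 J = +1198.3 kJ/mol.

+1198.3 kJ/mol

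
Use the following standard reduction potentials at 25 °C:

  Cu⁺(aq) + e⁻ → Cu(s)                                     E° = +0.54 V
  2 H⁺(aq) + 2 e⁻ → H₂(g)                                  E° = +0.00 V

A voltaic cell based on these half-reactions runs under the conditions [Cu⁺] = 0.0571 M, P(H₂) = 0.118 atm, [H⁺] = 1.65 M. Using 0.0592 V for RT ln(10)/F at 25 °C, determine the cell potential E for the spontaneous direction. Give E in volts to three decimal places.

+0.426 V

Cu⁺/Cu is the cathode (higher E°), H⁺/H₂ the anode: E°cell = +0.54 − (+0.00) = +0.54 V, n = 2.
Overall: 2 Cu⁺(aq) + H₂(g) → 2 Cu(s) + 2 H⁺(aq)
Q = [H⁺]^2 / ([Cu⁺]^2·P(H₂)); log Q = 3.850.
E = E° − (0.0592/n) log Q = +0.54 − (0.0592/2)(3.850) = +0.426 V.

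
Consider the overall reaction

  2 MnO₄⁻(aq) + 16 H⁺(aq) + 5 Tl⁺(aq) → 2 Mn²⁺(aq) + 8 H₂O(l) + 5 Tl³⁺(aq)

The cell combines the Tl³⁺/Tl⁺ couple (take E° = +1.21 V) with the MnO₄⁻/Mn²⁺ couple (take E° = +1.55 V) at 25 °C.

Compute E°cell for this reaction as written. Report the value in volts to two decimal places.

+0.34 V

The MnO₄⁻/Mn²⁺ couple has the higher reduction potential, so it is the cathode; Tl³⁺/Tl⁺ is oxidised at the anode.
E°cell = E°(cathode) − E°(anode) = (+1.55) − (+1.21) = +0.34 V.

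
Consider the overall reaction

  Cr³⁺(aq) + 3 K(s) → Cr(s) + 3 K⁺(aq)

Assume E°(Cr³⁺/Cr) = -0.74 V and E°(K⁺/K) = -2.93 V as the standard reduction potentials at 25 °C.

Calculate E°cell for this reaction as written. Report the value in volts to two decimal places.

+2.19 V

The Cr³⁺/Cr couple has the higher reduction potential, so it is the cathode; K⁺/K is oxidised at the anode.
E°cell = E°(cathode) − E°(anode) = (-0.74) − (-2.93) = +2.19 V.
Since E°cell > 0, the reaction is spontaneous under standard conditions.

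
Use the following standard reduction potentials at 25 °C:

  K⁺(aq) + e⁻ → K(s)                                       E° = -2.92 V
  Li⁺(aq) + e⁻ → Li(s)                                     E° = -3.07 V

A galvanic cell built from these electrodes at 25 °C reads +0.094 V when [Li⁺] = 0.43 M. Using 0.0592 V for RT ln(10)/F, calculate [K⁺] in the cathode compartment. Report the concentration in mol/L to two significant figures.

K⁺/K is the cathode, Li⁺/Li the anode: E°cell = +0.15 V, n = 1.
Overall reaction: K⁺(aq) + Li(s) → K(s) + Li⁺(aq); Q = [Li⁺]^1/[K⁺]^1.
From E = E° − (0.0592/n) log Q: log Q = (E° − E)·n/0.0592 = (+0.15 − (+0.094))·1/0.0592 = 0.9459.
So 1·log[K⁺] = 1·log(0.43) − log Q = -0.3665 − (0.9459) = -1.3124; [K⁺] = 10^(-1.3124) ≈ 0.049 M.

0.049 M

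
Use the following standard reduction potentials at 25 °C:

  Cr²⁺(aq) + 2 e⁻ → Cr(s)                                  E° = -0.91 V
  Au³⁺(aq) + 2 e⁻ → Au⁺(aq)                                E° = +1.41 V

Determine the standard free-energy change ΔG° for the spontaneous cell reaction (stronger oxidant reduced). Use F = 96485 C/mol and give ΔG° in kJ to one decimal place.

Au³⁺/Au⁺ (E° = +1.41 V) is the cathode; Cr²⁺/Cr (E° = -0.91 V) is the anode, so E°cell = +2.32 V.
Balancing electrons gives n = 2 (lcm of 2 and 2).
ΔG° = −nFE° = −(2)(96485)(+2.32) = -447,690 J = -447.7 kJ.

-447.7 kJ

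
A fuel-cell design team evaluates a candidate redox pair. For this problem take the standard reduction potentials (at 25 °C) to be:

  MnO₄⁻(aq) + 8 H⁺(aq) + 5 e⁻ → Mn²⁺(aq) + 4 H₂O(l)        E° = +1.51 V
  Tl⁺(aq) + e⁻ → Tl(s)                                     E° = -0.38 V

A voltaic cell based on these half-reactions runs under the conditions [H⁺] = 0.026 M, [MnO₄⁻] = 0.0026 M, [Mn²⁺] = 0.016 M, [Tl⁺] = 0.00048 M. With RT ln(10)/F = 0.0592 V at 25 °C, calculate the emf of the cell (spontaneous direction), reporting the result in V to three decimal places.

+1.927 V

MnO₄⁻/Mn²⁺ is the cathode (higher E°), Tl⁺/Tl the anode: E°cell = +1.51 − (-0.38) = +1.89 V, n = 5.
Overall: MnO₄⁻(aq) + 8 H⁺(aq) + 5 Tl(s) → Mn²⁺(aq) + 4 H₂O(l) + 5 Tl⁺(aq)
Q = [Mn²⁺]·[Tl⁺]^5 / ([MnO₄⁻]·[H⁺]^8); log Q = -3.124.
E = E° − (0.0592/n) log Q = +1.89 − (0.0592/5)(-3.124) = +1.927 V.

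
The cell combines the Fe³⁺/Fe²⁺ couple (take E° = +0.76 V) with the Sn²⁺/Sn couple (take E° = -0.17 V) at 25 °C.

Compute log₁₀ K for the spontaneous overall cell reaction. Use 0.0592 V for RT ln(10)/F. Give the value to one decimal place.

Cathode: Fe³⁺/Fe²⁺; anode: Sn²⁺/Sn. E°cell = +0.93 V, n = 2.
log K = nE°cell / 0.0592 = (2)(+0.93) / 0.0592 = 31.4.

31.4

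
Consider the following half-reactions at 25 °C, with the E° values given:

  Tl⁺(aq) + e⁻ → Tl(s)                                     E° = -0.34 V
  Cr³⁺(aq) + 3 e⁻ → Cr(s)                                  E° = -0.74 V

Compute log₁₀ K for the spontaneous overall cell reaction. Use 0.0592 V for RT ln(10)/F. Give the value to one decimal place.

Cathode: Tl⁺/Tl; anode: Cr³⁺/Cr. E°cell = +0.40 V, n = 3.
log K = nE°cell / 0.0592 = (3)(+0.40) / 0.0592 = 20.3.

20.3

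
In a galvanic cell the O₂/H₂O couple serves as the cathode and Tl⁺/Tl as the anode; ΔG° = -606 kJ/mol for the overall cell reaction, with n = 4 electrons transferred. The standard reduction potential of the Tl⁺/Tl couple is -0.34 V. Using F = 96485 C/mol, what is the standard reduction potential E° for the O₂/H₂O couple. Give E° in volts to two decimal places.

E°cell = −ΔG°/(nF) = −(-606×10³)/((4)(96485)) = +1.570 V.
Since O₂/H₂O is the cathode and Tl⁺/Tl the anode, E°cell = E°(O₂/H₂O) − E°(Tl⁺/Tl).
So E°(O₂/H₂O) = E°cell + E°(Tl⁺/Tl) = +1.570 + (-0.34) = +1.23 V.

+1.23 V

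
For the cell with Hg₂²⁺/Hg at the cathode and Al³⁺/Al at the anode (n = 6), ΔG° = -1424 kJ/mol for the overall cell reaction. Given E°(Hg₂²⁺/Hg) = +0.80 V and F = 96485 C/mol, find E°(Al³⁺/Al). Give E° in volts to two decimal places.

E°cell = −ΔG°/(nF) = −(-1424×10³)/((6)(96485)) = +2.460 V.
Since Hg₂²⁺/Hg is the cathode and Al³⁺/Al the anode, E°cell = E°(Hg₂²⁺/Hg) − E°(Al³⁺/Al).
So E°(Al³⁺/Al) = E°(Hg₂²⁺/Hg) − E°cell = (+0.80) − (+2.460) = -1.66 V.

-1.66 V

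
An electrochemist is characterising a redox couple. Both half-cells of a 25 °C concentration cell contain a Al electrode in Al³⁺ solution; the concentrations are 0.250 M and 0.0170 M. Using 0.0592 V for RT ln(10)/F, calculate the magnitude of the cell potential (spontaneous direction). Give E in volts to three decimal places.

For a concentration cell E°cell = 0. The 0.250 M side is the cathode (reduction is favoured where [Al³⁺] is higher).
With n = 3, E = −(0.0592/3) log([Al³⁺]ₐₙ/[Al³⁺]꜀ₐₜ) = −(0.0592/3) log(0.017/0.25) = −(0.0592/3)(-1.167) = +0.023 V.

+0.023 V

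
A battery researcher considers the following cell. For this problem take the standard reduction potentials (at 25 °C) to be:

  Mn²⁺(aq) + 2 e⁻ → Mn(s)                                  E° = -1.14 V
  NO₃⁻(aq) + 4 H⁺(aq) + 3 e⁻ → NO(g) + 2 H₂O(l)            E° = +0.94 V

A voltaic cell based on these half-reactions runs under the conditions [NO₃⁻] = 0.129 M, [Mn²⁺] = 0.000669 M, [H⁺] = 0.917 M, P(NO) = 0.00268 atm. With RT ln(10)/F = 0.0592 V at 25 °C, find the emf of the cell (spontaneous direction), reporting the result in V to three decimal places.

+2.204 V

NO₃⁻/NO is the cathode (higher E°), Mn²⁺/Mn the anode: E°cell = +0.94 − (-1.14) = +2.08 V, n = 6.
Overall: 2 NO₃⁻(aq) + 8 H⁺(aq) + 3 Mn(s) → 2 NO(g) + 4 H₂O(l) + 3 Mn²⁺(aq)
Q = P(NO)^2·[Mn²⁺]^3 / ([NO₃⁻]^2·[H⁺]^8); log Q = -12.588.
E = E° − (0.0592/n) log Q = +2.08 − (0.0592/6)(-12.588) = +2.204 V.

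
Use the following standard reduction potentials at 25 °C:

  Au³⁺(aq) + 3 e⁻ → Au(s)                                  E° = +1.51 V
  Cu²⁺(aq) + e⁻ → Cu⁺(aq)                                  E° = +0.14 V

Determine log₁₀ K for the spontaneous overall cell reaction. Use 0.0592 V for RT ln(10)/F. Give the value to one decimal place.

69.4

Cathode: Au³⁺/Au; anode: Cu²⁺/Cu⁺. E°cell = +1.37 V, n = 3.
log K = nE°cell / 0.0592 = (3)(+1.37) / 0.0592 = 69.4.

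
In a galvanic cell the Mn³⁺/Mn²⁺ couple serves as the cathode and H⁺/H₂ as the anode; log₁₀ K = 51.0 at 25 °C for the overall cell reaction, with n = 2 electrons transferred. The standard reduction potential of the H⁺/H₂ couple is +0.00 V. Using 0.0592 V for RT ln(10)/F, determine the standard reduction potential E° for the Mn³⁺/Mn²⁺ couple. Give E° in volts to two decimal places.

E°cell = (0.0592/n)·log K = (0.0592/2)(51.0) = +1.510 V.
Since Mn³⁺/Mn²⁺ is the cathode and H⁺/H₂ the anode, E°cell = E°(Mn³⁺/Mn²⁺) − E°(H⁺/H₂).
So E°(Mn³⁺/Mn²⁺) = E°cell + E°(H⁺/H₂) = +1.510 + (+0.00) = +1.51 V.

+1.51 V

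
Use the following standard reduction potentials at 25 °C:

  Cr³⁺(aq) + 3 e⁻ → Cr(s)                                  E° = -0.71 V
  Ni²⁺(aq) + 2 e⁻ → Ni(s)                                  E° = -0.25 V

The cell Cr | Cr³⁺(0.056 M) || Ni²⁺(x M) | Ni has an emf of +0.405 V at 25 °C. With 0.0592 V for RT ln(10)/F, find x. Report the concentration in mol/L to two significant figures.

Ni²⁺/Ni is the cathode, Cr³⁺/Cr the anode: E°cell = +0.46 V, n = 6.
Overall reaction: 3 Ni²⁺(aq) + 2 Cr(s) → 3 Ni(s) + 2 Cr³⁺(aq); Q = [Cr³⁺]^2/[Ni²⁺]^3.
From E = E° − (0.0592/n) log Q: log Q = (E° − E)·n/0.0592 = (+0.46 − (+0.405))·6/0.0592 = 5.5743.
So 3·log[Ni²⁺] = 2·log(0.056) − log Q = -2.5036 − (5.5743) = -8.0779; log[Ni²⁺] = -8.0779 / 3 = -2.6926; [Ni²⁺] = 10^(-2.6926) ≈ 0.0020 M.

0.0020 M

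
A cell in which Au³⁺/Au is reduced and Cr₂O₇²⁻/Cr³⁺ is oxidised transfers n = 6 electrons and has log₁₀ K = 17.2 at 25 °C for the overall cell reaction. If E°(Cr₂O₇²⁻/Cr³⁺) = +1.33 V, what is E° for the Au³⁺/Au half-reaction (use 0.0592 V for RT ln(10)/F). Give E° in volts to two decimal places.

E°cell = (0.0592/n)·log K = (0.0592/6)(17.2) = +0.170 V.
Since Au³⁺/Au is the cathode and Cr₂O₇²⁻/Cr³⁺ the anode, E°cell = E°(Au³⁺/Au) − E°(Cr₂O₇²⁻/Cr³⁺).
So E°(Au³⁺/Au) = E°cell + E°(Cr₂O₇²⁻/Cr³⁺) = +0.170 + (+1.33) = +1.50 V.

+1.50 V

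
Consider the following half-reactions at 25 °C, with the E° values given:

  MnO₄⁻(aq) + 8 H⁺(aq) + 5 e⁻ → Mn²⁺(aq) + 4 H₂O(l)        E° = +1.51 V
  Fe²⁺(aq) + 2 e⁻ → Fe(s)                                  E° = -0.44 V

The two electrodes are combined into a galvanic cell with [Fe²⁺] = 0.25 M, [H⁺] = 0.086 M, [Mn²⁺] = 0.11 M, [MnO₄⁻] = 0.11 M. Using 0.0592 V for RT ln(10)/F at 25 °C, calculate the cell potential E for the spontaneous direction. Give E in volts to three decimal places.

MnO₄⁻/Mn²⁺ is the cathode (higher E°), Fe²⁺/Fe the anode: E°cell = +1.51 − (-0.44) = +1.95 V, n = 10.
Overall: 2 MnO₄⁻(aq) + 16 H⁺(aq) + 5 Fe(s) → 2 Mn²⁺(aq) + 8 H₂O(l) + 5 Fe²⁺(aq)
Q = [Mn²⁺]^2·[Fe²⁺]^5 / ([MnO₄⁻]^2·[H⁺]^16); log Q = 14.038.
E = E° − (0.0592/n) log Q = +1.95 − (0.0592/10)(14.038) = +1.867 V.

+1.867 V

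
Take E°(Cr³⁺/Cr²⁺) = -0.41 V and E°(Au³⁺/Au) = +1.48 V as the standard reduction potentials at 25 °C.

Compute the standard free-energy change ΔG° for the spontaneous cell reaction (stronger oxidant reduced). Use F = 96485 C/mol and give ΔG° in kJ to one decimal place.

-547.1 kJ

Au³⁺/Au (E° = +1.48 V) is the cathode; Cr³⁺/Cr²⁺ (E° = -0.41 V) is the anode, so E°cell = +1.89 V.
Balancing electrons gives n = 3 (lcm of 3 and 1).
ΔG° = −nFE° = −(3)(96485)(+1.89) = -547,070 J = -547.1 kJ.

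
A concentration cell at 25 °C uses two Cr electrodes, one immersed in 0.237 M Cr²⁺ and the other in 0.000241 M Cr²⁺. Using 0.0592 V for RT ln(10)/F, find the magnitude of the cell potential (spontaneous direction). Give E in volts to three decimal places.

For a concentration cell E°cell = 0. The 0.237 M side is the cathode (reduction is favoured where [Cr²⁺] is higher).
With n = 2, E = −(0.0592/2) log([Cr²⁺]ₐₙ/[Cr²⁺]꜀ₐₜ) = −(0.0592/2) log(0.000241/0.237) = −(0.0592/2)(-2.993) = +0.089 V.

+0.089 V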